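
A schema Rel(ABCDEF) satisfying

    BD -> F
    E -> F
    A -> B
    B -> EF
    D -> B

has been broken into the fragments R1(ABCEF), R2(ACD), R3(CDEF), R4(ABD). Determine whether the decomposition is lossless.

Yes

Chase test. Columns are ABCDEF; row i has aⱼ where attribute j ∈ Ri, else bᵢⱼ.
Initial tableau (one row per fragment):
  row 1: a1 a2 a3 b14 a5 a6
  row 2: a1 b22 a3 a4 b25 b26
  row 3: b31 b32 a3 a4 a5 a6
  row 4: a1 a2 b43 a4 b45 b46
Rows 1 and 2 agree on A; apply A→B and equate their B entries.
Rows 1 and 2 agree on B; apply B→EF and equate their EF entries.
Rows 1 and 4 agree on B; apply B→EF and equate their EF entries.
Rows 2 and 3 agree on D; apply D→B and equate their B entries.
Row 2 is now all distinguished symbols — the join is lossless.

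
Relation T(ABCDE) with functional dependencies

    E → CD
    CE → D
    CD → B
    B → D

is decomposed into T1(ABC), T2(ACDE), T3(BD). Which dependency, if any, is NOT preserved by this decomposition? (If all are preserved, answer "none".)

Check CD → B: no single fragment contains all of {BCD}, and the restricted closure of {CD} across the fragments never reaches {B}.
E → CD is preserved.
CE → D is preserved.
B → D is preserved.

CD → B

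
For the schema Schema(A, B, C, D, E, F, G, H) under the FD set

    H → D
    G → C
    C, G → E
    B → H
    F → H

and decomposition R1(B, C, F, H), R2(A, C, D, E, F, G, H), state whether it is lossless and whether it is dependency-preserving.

lossy but dependency-preserving

Lossless test: (C, F, H)⁺ = {C, D, F, H}, which is a superkey of neither fragment — lossy.
Dependency preservation: every FD's attributes lie within a single fragment, so each can be enforced locally — preserved.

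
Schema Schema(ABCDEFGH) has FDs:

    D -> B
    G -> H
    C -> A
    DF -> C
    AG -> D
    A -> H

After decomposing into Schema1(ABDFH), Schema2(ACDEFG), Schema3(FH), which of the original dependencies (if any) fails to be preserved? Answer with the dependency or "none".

Check G → H: no single fragment contains all of {GH}, and the restricted closure of {G} across the fragments never reaches {H}.
D → B is preserved.
C → A is preserved.
DF → C is preserved.
AG → D is preserved.
A → H is preserved.

G -> H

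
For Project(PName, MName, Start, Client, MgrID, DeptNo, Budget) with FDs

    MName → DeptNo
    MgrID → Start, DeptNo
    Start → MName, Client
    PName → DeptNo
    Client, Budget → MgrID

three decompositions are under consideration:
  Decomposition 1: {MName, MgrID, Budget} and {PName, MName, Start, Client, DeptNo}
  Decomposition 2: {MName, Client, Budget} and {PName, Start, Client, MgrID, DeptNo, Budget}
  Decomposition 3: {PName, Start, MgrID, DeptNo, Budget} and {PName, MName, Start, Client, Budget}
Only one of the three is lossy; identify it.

Decomposition 1: common = {MName}, closure = {MName, DeptNo} → lossy.
Decomposition 2: common = {Client, Budget}, closure = {MName, Start, Client, MgrID, DeptNo, Budget} → lossless.
Decomposition 3: common = {PName, Start, Budget}, closure = {PName, MName, Start, Client, MgrID, DeptNo, Budget} → lossless.

Decomposition 1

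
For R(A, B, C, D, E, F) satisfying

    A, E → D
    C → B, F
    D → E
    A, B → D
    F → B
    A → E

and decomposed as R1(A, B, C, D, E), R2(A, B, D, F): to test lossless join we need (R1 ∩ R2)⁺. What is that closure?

A, B, D, E

R1 ∩ R2 = {A, B, D}.
D → E applies, adding E
Closure: {A, B, D, E}.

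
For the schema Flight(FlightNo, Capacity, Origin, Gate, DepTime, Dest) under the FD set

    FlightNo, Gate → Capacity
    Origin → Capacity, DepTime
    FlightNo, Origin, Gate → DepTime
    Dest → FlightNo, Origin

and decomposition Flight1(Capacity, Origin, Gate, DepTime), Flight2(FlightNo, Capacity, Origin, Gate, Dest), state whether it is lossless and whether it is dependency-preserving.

lossless and dependency-preserving

Lossless test: (Capacity, Origin, Gate)⁺ = {Capacity, Origin, Gate, DepTime}, which contains all of one fragment — lossless.
Dependency preservation: FlightNo, Origin, Gate → DepTime is not contained in any single fragment, but the restricted closure of its left-hand side across the fragments still reaches the right-hand side; the remaining FDs each lie inside some fragment. All dependencies are preserved.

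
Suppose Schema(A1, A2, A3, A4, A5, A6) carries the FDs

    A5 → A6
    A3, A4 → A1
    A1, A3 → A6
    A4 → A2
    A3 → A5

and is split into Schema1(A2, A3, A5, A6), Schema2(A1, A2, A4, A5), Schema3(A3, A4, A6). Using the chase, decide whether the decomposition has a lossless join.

Chase test. Columns are A1, A2, A3, A4, A5, A6; row i has aⱼ where attribute j ∈ Schemai, else bᵢⱼ.
Initial tableau (one row per fragment):
  row 1: b11 a2 a3 b14 a5 a6
  row 2: a1 a2 b23 a4 a5 b26
  row 3: b31 b32 a3 a4 b35 a6
Rows 1 and 2 agree on A5; apply A5→A6 and equate their A6 entries.
Rows 2 and 3 agree on A4; apply A4→A2 and equate their A2 entries.
Rows 1 and 3 agree on A3; apply A3→A5 and equate their A5 entries.
No row becomes fully distinguished — the join is lossy.

No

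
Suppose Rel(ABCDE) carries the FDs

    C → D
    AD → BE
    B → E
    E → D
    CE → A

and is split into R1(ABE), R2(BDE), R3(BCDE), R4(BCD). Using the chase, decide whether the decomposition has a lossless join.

Chase test. Columns are ABCDE; row i has aⱼ where attribute j ∈ Ri, else bᵢⱼ.
Initial tableau (one row per fragment):
  row 1: a1 a2 b13 b14 a5
  row 2: b21 a2 b23 a4 a5
  row 3: b31 a2 a3 a4 a5
  row 4: b41 a2 a3 a4 b45
Rows 1 and 4 agree on B; apply B→E and equate their E entries.
Rows 1 and 2 agree on E; apply E→D and equate their D entries.
Rows 3 and 4 agree on CE; apply CE→A and equate their A entries.
No row becomes fully distinguished — the join is lossy.

No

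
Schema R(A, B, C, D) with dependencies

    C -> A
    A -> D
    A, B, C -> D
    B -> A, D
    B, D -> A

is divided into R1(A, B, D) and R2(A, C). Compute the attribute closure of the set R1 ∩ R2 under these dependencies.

R1 ∩ R2 = {A}.
A → D applies, adding D
Closure: {A, D}.

A, D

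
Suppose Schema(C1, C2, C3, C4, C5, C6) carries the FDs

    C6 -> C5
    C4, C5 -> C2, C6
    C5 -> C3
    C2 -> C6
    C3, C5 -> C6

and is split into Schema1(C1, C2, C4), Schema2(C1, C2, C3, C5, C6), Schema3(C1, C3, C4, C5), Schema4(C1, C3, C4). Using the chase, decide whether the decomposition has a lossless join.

Chase test. Columns are C1, C2, C3, C4, C5, C6; row i has aⱼ where attribute j ∈ Schemai, else bᵢⱼ.
Initial tableau (one row per fragment):
  row 1: a1 a2 b13 a4 b15 b16
  row 2: a1 a2 a3 b24 a5 a6
  row 3: a1 b32 a3 a4 a5 b36
  row 4: a1 b42 a3 a4 b45 b46
Rows 1 and 2 agree on C2; apply C2→C6 and equate their C6 entries.
Rows 2 and 3 agree on C3, C5; apply C3, C5→C6 and equate their C6 entries.
Rows 1 and 2 agree on C6; apply C6→C5 and equate their C5 entries.
Rows 1 and 3 agree on C4, C5; apply C4, C5→C2, C6 and equate their C2, C6 entries.
Rows 1 and 2 agree on C5; apply C5→C3 and equate their C3 entries.
Row 1 is now all distinguished symbols — the join is lossless.

Yes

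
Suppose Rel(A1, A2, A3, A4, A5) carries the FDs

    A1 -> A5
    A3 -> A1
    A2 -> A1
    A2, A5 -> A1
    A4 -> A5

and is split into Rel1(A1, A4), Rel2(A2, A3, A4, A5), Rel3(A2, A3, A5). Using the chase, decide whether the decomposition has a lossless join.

No

Chase test. Columns are A1, A2, A3, A4, A5; row i has aⱼ where attribute j ∈ Reli, else bᵢⱼ.
Initial tableau (one row per fragment):
  row 1: a1 b12 b13 a4 b15
  row 2: b21 a2 a3 a4 a5
  row 3: b31 a2 a3 b34 a5
Rows 2 and 3 agree on A3; apply A3→A1 and equate their A1 entries.
Rows 1 and 2 agree on A4; apply A4→A5 and equate their A5 entries.
No row becomes fully distinguished — the join is lossy.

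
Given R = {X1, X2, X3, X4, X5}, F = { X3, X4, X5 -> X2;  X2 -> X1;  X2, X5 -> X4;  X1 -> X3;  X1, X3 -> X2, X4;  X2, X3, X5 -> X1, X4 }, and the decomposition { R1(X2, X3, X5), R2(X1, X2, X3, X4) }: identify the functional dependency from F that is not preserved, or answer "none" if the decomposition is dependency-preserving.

X3, X4, X5 -> X2

Check X3, X4, X5 → X2: no single fragment contains all of {X2, X3, X4, X5}, and the restricted closure of {X3, X4, X5} across the fragments never reaches {X2}.
X2 → X1 is preserved.
X2, X5 → X4 is preserved.
X1 → X3 is preserved.
X1, X3 → X2, X4 is preserved.
X2, X3, X5 → X1, X4 is preserved.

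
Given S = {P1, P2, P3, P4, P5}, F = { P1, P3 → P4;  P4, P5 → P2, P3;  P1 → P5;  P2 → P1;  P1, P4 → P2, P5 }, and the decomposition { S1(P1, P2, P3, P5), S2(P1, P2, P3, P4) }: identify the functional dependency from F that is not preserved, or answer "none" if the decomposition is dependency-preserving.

P4, P5 → P2, P3

Check P4, P5 → P2, P3: no single fragment contains all of {P2, P3, P4, P5}, and the restricted closure of {P4, P5} across the fragments never reaches {P2, P3}.
P1, P3 → P4 is preserved.
P1 → P5 is preserved.
P2 → P1 is preserved.
P1, P4 → P2, P5 is preserved.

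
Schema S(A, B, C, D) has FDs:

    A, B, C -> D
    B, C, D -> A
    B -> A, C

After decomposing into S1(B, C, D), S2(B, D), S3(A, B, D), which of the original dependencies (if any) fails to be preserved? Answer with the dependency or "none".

A, B, C → D: restricted closure across fragments reaches D.
B, C, D → A: restricted closure across fragments reaches A.
B → A, C: restricted closure across fragments reaches A, C.
Every dependency is enforceable on the fragments, so the decomposition is dependency-preserving.

none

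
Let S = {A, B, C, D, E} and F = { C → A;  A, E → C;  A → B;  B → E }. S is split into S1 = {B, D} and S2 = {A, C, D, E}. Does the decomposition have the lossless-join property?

Common attributes: S1 ∩ S2 = {D}.
No dependency enlarges {D}, so (D)⁺ = {D}.
The closure contains neither all of S1 = {B, D} nor all of S2 = {A, C, D, E}, so the common attributes are not a superkey of either fragment. The join is lossy.

No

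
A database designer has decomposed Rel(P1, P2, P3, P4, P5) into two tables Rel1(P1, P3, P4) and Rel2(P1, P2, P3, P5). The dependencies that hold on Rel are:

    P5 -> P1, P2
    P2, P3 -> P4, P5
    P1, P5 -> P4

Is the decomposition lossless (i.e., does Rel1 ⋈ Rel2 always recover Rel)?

Common attributes: Rel1 ∩ Rel2 = {P1, P3}.
No dependency enlarges {P1, P3}, so (P1, P3)⁺ = {P1, P3}.
The closure contains neither all of Rel1 = {P1, P3, P4} nor all of Rel2 = {P1, P2, P3, P5}, so the common attributes are not a superkey of either fragment. The join is lossy.

No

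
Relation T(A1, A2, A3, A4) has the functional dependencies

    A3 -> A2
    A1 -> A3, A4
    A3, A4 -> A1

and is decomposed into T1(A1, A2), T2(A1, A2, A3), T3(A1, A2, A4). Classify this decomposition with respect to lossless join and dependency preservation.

Lossless test (chase): Rows 1 and 2 agree on A1; apply A1→A3, A4 and equate their A3, A4 entries. Rows 1 and 3 agree on A1; apply A1→A3, A4 and equate their A3, A4 entries. Row 1 is now all distinguished symbols — the join is lossless.
Dependency preservation: the restricted closure of {A3, A4} across the fragments never reaches {A1}, so A3, A4 → A1 cannot be enforced without a join — not preserved.

lossless but not dependency-preserving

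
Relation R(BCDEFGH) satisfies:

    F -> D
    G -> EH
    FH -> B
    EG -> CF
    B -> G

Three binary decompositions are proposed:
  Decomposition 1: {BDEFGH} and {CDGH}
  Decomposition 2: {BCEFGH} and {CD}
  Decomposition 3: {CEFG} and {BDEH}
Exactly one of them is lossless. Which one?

Decomposition 1

Decomposition 1: common = {DGH}, closure = {BCDEFGH} → lossless.
Decomposition 2: common = {C}, closure = {C} → lossy.
Decomposition 3: common = {E}, closure = {E} → lossy.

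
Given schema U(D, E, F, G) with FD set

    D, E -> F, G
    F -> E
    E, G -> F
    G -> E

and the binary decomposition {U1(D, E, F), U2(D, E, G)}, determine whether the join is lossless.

Common attributes: U1 ∩ U2 = {D, E}.
Closure of {D, E}: D, E → F, G applies, adding F, G. So (D, E)⁺ = {D, E, F, G}.
This closure contains every attribute of U1, so U1 ∩ U2 → U1. The join is lossless.

Yes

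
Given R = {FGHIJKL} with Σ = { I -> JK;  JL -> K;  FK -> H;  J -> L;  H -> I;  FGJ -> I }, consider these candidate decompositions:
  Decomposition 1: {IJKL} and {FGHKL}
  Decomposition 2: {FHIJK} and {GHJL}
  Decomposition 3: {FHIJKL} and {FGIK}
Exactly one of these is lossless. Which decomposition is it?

Decomposition 3

Decomposition 1: common = {KL}, closure = {KL} → lossy.
Decomposition 2: common = {HJ}, closure = {HIJKL} → lossy.
Decomposition 3: common = {FIK}, closure = {FHIJKL} → lossless.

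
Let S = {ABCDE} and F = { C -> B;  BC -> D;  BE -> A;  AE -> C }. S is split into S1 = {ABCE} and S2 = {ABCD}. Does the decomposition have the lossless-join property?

Yes

Common attributes: S1 ∩ S2 = {ABC}.
Closure of {ABC}: BC → D applies, adding D. So (ABC)⁺ = {ABCD}.
This closure contains every attribute of S2, so S1 ∩ S2 → S2. The join is lossless.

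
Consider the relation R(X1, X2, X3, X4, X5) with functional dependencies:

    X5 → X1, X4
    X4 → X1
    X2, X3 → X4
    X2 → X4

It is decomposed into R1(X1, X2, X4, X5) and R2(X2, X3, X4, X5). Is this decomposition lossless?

Common attributes: R1 ∩ R2 = {X2, X4, X5}.
Closure of {X2, X4, X5}: X5 → X1, X4 applies, adding X1. So (X2, X4, X5)⁺ = {X1, X2, X4, X5}.
This closure contains every attribute of R1, so R1 ∩ R2 → R1. The join is lossless.

Yes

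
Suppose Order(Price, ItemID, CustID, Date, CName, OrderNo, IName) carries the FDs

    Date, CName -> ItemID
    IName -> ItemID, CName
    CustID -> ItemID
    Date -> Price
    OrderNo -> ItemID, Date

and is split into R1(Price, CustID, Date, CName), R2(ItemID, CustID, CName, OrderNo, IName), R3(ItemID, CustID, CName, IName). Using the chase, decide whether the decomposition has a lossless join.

No

Chase test. Columns are Price, ItemID, CustID, Date, CName, OrderNo, IName; row i has aⱼ where attribute j ∈ Ri, else bᵢⱼ.
Initial tableau (one row per fragment):
  row 1: a1 b12 a3 a4 a5 b16 b17
  row 2: b21 a2 a3 b24 a5 a6 a7
  row 3: b31 a2 a3 b34 a5 b36 a7
Rows 1 and 2 agree on CustID; apply CustID→ItemID and equate their ItemID entries.
No row becomes fully distinguished — the join is lossy.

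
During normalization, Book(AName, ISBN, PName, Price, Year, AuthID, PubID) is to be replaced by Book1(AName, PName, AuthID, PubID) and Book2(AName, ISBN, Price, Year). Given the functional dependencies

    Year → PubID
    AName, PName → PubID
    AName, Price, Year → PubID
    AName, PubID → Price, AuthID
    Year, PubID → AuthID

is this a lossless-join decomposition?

Common attributes: Book1 ∩ Book2 = {AName}.
No dependency enlarges {AName}, so (AName)⁺ = {AName}.
The closure contains neither all of Book1 = {AName, PName, AuthID, PubID} nor all of Book2 = {AName, ISBN, Price, Year}, so the common attributes are not a superkey of either fragment. The join is lossy.

No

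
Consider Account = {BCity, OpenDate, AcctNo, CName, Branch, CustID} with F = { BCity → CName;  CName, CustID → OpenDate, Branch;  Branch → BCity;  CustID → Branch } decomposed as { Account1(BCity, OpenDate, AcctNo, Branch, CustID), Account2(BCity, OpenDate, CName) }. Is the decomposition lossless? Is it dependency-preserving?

Lossless test: (BCity, OpenDate)⁺ = {BCity, OpenDate, CName}, which contains all of one fragment — lossless.
Dependency preservation: CName, CustID → OpenDate, Branch is not contained in any single fragment, but the restricted closure of its left-hand side across the fragments still reaches the right-hand side; the remaining FDs each lie inside some fragment. All dependencies are preserved.

lossless and dependency-preserving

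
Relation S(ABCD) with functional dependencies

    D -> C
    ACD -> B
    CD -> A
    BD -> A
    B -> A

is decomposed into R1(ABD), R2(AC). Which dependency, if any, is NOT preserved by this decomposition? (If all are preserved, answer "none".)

D -> C

Check D → C: no single fragment contains all of {CD}, and the restricted closure of {D} across the fragments never reaches {C}.
ACD → B is preserved.
CD → A is preserved.
BD → A is preserved.
B → A is preserved.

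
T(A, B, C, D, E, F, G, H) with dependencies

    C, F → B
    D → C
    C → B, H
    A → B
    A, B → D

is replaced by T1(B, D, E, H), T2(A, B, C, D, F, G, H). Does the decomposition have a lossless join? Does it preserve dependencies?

Lossless test: (B, D, H)⁺ = {B, C, D, H}, which is a superkey of neither fragment — lossy.
Dependency preservation: every FD's attributes lie within a single fragment, so each can be enforced locally — preserved.

lossy but dependency-preserving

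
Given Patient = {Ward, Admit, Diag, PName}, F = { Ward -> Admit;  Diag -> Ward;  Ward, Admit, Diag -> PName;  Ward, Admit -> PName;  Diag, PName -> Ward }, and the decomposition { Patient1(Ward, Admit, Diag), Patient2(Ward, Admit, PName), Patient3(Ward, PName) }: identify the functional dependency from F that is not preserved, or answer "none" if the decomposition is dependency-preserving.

Ward → Admit lies within Patient1.
Diag → Ward lies within Patient1.
Ward, Admit, Diag → PName: restricted closure across fragments reaches PName.
Ward, Admit → PName lies within Patient2.
Diag, PName → Ward: restricted closure across fragments reaches Ward.
Every dependency is enforceable on the fragments, so the decomposition is dependency-preserving.

none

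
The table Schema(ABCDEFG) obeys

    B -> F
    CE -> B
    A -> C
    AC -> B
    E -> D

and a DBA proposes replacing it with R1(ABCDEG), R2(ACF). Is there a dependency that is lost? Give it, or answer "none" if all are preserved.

Check B → F: no single fragment contains all of {BF}, and the restricted closure of {B} across the fragments never reaches {F}.
CE → B is preserved.
A → C is preserved.
AC → B is preserved.
E → D is preserved.

B -> F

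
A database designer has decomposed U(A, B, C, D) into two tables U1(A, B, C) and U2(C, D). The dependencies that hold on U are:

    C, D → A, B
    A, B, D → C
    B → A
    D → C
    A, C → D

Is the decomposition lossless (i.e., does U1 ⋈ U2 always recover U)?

No

Common attributes: U1 ∩ U2 = {C}.
No dependency enlarges {C}, so (C)⁺ = {C}.
The closure contains neither all of U1 = {A, B, C} nor all of U2 = {C, D}, so the common attributes are not a superkey of either fragment. The join is lossy.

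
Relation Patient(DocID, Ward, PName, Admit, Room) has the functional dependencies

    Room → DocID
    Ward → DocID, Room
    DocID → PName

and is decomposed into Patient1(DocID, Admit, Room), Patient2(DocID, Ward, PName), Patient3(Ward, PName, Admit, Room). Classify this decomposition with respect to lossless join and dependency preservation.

lossless and dependency-preserving

Lossless test (chase): Rows 1 and 3 agree on Room; apply Room→DocID and equate their DocID entries. Rows 2 and 3 agree on Ward; apply Ward→DocID, Room and equate their DocID, Room entries. Rows 1 and 2 agree on DocID; apply DocID→PName and equate their PName entries. Row 3 is now all distinguished symbols — the join is lossless.
Dependency preservation: Ward → DocID, Room is not contained in any single fragment, but the restricted closure of its left-hand side across the fragments still reaches the right-hand side; the remaining FDs each lie inside some fragment. All dependencies are preserved.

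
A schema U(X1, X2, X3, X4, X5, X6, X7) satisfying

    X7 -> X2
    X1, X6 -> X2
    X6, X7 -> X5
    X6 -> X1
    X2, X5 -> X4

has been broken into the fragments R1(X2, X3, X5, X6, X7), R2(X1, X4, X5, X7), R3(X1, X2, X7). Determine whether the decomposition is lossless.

No

Chase test. Columns are X1, X2, X3, X4, X5, X6, X7; row i has aⱼ where attribute j ∈ Ri, else bᵢⱼ.
Initial tableau (one row per fragment):
  row 1: b11 a2 a3 b14 a5 a6 a7
  row 2: a1 b22 b23 a4 a5 b26 a7
  row 3: a1 a2 b33 b34 b35 b36 a7
Rows 1 and 2 agree on X7; apply X7→X2 and equate their X2 entries.
Rows 1 and 2 agree on X2, X5; apply X2, X5→X4 and equate their X4 entries.
No row becomes fully distinguished — the join is lossy.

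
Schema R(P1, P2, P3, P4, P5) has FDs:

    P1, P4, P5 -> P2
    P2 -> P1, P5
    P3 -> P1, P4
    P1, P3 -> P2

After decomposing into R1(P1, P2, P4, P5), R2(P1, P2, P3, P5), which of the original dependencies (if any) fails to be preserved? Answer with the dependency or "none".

Check P3 → P1, P4: no single fragment contains all of {P1, P3, P4}, and the restricted closure of {P3} across the fragments never reaches {P1, P4}.
P1, P4, P5 → P2 is preserved.
P2 → P1, P5 is preserved.
P1, P3 → P2 is preserved.

P3 -> P1, P4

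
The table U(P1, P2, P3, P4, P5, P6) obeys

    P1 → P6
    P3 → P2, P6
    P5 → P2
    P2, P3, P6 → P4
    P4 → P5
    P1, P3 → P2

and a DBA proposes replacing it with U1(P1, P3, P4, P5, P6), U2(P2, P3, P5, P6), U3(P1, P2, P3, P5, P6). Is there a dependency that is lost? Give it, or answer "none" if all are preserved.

P1 → P6 lies within U1.
P3 → P2, P6 lies within U2.
P5 → P2 lies within U2.
P2, P3, P6 → P4: restricted closure across fragments reaches P4.
P4 → P5 lies within U1.
P1, P3 → P2 lies within U3.
Every dependency is enforceable on the fragments, so the decomposition is dependency-preserving.

none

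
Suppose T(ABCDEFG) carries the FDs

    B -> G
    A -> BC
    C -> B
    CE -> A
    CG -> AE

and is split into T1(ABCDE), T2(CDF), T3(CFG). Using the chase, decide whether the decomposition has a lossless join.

Chase test. Columns are ABCDEFG; row i has aⱼ where attribute j ∈ Ti, else bᵢⱼ.
Initial tableau (one row per fragment):
  row 1: a1 a2 a3 a4 a5 b16 b17
  row 2: b21 b22 a3 a4 b25 a6 b27
  row 3: b31 b32 a3 b34 b35 a6 a7
Rows 1 and 2 agree on C; apply C→B and equate their B entries.
Rows 1 and 3 agree on C; apply C→B and equate their B entries.
Rows 1 and 2 agree on B; apply B→G and equate their G entries.
Rows 1 and 3 agree on B; apply B→G and equate their G entries.
Rows 1 and 2 agree on CG; apply CG→AE and equate their AE entries.
Rows 1 and 3 agree on CG; apply CG→AE and equate their AE entries.
Row 2 is now all distinguished symbols — the join is lossless.

Yes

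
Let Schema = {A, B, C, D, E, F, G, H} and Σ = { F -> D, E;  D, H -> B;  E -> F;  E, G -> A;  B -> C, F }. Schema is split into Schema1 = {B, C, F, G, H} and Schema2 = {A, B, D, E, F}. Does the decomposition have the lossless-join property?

Common attributes: Schema1 ∩ Schema2 = {B, F}.
Closure of {B, F}: F → D, E applies, adding D, E; B → C, F applies, adding C. So (B, F)⁺ = {B, C, D, E, F}.
The closure contains neither all of Schema1 = {B, C, F, G, H} nor all of Schema2 = {A, B, D, E, F}, so the common attributes are not a superkey of either fragment. The join is lossy.

No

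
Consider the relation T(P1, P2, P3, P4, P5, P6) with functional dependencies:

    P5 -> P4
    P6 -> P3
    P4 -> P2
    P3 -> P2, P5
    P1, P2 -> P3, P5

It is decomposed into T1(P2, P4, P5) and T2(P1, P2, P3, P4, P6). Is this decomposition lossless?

Common attributes: T1 ∩ T2 = {P2, P4}.
No dependency enlarges {P2, P4}, so (P2, P4)⁺ = {P2, P4}.
The closure contains neither all of T1 = {P2, P4, P5} nor all of T2 = {P1, P2, P3, P4, P6}, so the common attributes are not a superkey of either fragment. The join is lossy.

No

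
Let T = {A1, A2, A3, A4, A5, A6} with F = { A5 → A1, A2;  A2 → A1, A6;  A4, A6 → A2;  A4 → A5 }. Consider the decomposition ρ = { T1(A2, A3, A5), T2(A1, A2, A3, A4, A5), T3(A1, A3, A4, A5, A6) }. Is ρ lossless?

Chase test. Columns are A1, A2, A3, A4, A5, A6; row i has aⱼ where attribute j ∈ Ti, else bᵢⱼ.
Initial tableau (one row per fragment):
  row 1: b11 a2 a3 b14 a5 b16
  row 2: a1 a2 a3 a4 a5 b26
  row 3: a1 b32 a3 a4 a5 a6
Rows 1 and 2 agree on A5; apply A5→A1, A2 and equate their A1, A2 entries.
Rows 1 and 3 agree on A5; apply A5→A1, A2 and equate their A1, A2 entries.
Rows 1 and 2 agree on A2; apply A2→A1, A6 and equate their A1, A6 entries.
Rows 1 and 3 agree on A2; apply A2→A1, A6 and equate their A1, A6 entries.
Row 2 is now all distinguished symbols — the join is lossless.

Yes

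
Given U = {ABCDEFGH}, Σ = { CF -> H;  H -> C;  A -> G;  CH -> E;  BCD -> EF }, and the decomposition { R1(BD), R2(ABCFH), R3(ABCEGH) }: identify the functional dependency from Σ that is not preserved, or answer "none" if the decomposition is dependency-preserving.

BCD -> EF

Check BCD → EF: no single fragment contains all of {BCDEF}, and the restricted closure of {BCD} across the fragments never reaches {EF}.
CF → H is preserved.
H → C is preserved.
A → G is preserved.
CH → E is preserved.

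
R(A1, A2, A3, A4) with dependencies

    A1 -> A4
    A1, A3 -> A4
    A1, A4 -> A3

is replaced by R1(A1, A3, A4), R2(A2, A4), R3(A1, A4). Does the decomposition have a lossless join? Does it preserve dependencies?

Lossless test (chase): Rows 1 and 3 agree on A1, A4; apply A1, A4→A3 and equate their A3 entries. No row becomes fully distinguished — the join is lossy.
Dependency preservation: every FD's attributes lie within a single fragment, so each can be enforced locally — preserved.

lossy but dependency-preserving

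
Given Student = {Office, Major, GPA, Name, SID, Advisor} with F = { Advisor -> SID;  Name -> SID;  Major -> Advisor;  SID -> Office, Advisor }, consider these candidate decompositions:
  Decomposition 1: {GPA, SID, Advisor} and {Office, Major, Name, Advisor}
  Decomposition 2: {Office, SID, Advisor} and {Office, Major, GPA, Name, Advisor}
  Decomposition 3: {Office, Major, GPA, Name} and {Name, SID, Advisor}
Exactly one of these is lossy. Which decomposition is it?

Decomposition 1

Decomposition 1: common = {Advisor}, closure = {Office, SID, Advisor} → lossy.
Decomposition 2: common = {Office, Advisor}, closure = {Office, SID, Advisor} → lossless.
Decomposition 3: common = {Name}, closure = {Office, Name, SID, Advisor} → lossless.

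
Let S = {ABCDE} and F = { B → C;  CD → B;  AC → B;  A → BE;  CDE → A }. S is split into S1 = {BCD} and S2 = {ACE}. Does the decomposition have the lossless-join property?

Common attributes: S1 ∩ S2 = {C}.
No dependency enlarges {C}, so (C)⁺ = {C}.
The closure contains neither all of S1 = {BCD} nor all of S2 = {ACE}, so the common attributes are not a superkey of either fragment. The join is lossy.

No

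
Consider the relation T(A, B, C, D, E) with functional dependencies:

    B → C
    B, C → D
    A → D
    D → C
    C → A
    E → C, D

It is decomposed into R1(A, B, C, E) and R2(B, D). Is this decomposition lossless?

Yes

Common attributes: R1 ∩ R2 = {B}.
Closure of {B}: B → C applies, adding C; B, C → D applies, adding D; C → A applies, adding A. So (B)⁺ = {A, B, C, D}.
This closure contains every attribute of R2, so R1 ∩ R2 → R2. The join is lossless.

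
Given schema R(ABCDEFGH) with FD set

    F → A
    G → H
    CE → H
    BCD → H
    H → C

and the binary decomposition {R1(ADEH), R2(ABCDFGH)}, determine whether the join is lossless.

Common attributes: R1 ∩ R2 = {ADH}.
Closure of {ADH}: H → C applies, adding C. So (ADH)⁺ = {ACDH}.
The closure contains neither all of R1 = {ADEH} nor all of R2 = {ABCDFGH}, so the common attributes are not a superkey of either fragment. The join is lossy.

No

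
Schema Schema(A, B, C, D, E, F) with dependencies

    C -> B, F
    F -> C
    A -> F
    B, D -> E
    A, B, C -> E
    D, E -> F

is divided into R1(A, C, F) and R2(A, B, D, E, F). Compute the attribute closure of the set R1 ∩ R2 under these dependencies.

R1 ∩ R2 = {A, F}.
F → C applies, adding C
C → B, F applies, adding B
A, B, C → E applies, adding E
Closure: {A, B, C, E, F}.

A, B, C, E, F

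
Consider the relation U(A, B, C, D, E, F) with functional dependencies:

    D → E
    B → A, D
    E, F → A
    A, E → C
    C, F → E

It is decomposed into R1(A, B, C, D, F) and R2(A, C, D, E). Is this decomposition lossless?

Yes

Common attributes: R1 ∩ R2 = {A, C, D}.
Closure of {A, C, D}: D → E applies, adding E. So (A, C, D)⁺ = {A, C, D, E}.
This closure contains every attribute of R2, so R1 ∩ R2 → R2. The join is lossless.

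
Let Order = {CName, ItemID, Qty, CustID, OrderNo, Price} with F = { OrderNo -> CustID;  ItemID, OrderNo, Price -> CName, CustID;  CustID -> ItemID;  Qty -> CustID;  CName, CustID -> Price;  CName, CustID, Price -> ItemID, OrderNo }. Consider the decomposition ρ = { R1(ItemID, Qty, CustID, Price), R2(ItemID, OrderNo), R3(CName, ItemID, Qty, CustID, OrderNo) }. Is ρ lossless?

Chase test. Columns are CName, ItemID, Qty, CustID, OrderNo, Price; row i has aⱼ where attribute j ∈ Ri, else bᵢⱼ.
Initial tableau (one row per fragment):
  row 1: b11 a2 a3 a4 b15 a6
  row 2: b21 a2 b23 b24 a5 b26
  row 3: a1 a2 a3 a4 a5 b36
Rows 2 and 3 agree on OrderNo; apply OrderNo→CustID and equate their CustID entries.
No row becomes fully distinguished — the join is lossy.

No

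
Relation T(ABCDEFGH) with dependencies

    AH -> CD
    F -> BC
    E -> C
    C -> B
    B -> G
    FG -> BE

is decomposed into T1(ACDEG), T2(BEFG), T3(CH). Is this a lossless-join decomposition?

No

Chase test. Columns are ABCDEFGH; row i has aⱼ where attribute j ∈ Ti, else bᵢⱼ.
Initial tableau (one row per fragment):
  row 1: a1 b12 a3 a4 a5 b16 a7 b18
  row 2: b21 a2 b23 b24 a5 a6 a7 b28
  row 3: b31 b32 a3 b34 b35 b36 b37 a8
Rows 1 and 2 agree on E; apply E→C and equate their C entries.
Rows 1 and 2 agree on C; apply C→B and equate their B entries.
Rows 1 and 3 agree on C; apply C→B and equate their B entries.
Rows 1 and 3 agree on B; apply B→G and equate their G entries.
No row becomes fully distinguished — the join is lossy.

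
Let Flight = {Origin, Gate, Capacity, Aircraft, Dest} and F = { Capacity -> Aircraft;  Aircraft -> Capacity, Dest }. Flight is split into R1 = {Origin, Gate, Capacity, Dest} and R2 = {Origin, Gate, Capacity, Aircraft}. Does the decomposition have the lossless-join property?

Yes

Common attributes: R1 ∩ R2 = {Origin, Gate, Capacity}.
Closure of {Origin, Gate, Capacity}: Capacity → Aircraft applies, adding Aircraft; Aircraft → Capacity, Dest applies, adding Dest. So (Origin, Gate, Capacity)⁺ = {Origin, Gate, Capacity, Aircraft, Dest}.
This closure contains every attribute of R1, so R1 ∩ R2 → R1. The join is lossless.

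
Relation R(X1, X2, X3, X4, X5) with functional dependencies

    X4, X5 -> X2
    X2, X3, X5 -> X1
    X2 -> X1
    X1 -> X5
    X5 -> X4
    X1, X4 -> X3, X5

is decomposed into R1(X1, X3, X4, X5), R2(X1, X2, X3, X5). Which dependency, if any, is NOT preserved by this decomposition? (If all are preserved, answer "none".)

none

X4, X5 → X2: restricted closure across fragments reaches X2.
X2, X3, X5 → X1 lies within R2.
X2 → X1 lies within R2.
X1 → X5 lies within R1.
X5 → X4 lies within R1.
X1, X4 → X3, X5 lies within R1.
Every dependency is enforceable on the fragments, so the decomposition is dependency-preserving.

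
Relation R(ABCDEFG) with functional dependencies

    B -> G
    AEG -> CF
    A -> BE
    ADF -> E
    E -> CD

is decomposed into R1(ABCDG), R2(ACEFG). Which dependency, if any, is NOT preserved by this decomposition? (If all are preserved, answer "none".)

Check E → CD: no single fragment contains all of {CDE}, and the restricted closure of {E} across the fragments never reaches {CD}.
B → G is preserved.
AEG → CF is preserved.
A → BE is preserved.
ADF → E is preserved.

E -> CD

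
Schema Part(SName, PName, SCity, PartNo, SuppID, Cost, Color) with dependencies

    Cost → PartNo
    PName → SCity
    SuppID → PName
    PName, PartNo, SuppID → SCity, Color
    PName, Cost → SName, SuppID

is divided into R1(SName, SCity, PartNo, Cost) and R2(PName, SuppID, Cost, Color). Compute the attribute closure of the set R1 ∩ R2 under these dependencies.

R1 ∩ R2 = {Cost}.
Cost → PartNo applies, adding PartNo
Closure: {PartNo, Cost}.

PartNo, Cost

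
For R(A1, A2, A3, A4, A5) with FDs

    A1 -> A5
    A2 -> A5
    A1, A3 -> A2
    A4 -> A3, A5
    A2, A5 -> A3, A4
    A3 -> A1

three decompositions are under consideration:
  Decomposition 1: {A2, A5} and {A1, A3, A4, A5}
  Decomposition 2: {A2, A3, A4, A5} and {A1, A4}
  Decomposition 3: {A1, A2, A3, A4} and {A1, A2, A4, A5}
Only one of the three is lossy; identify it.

Decomposition 1

Decomposition 1: common = {A5}, closure = {A5} → lossy.
Decomposition 2: common = {A4}, closure = {A1, A2, A3, A4, A5} → lossless.
Decomposition 3: common = {A1, A2, A4}, closure = {A1, A2, A3, A4, A5} → lossless.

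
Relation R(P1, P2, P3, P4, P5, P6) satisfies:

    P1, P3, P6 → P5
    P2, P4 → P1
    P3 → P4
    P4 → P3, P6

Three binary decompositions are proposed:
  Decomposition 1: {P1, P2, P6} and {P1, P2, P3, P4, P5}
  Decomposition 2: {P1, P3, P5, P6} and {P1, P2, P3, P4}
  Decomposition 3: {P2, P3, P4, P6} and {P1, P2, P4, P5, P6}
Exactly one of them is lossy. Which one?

Decomposition 1: common = {P1, P2}, closure = {P1, P2} → lossy.
Decomposition 2: common = {P1, P3}, closure = {P1, P3, P4, P5, P6} → lossless.
Decomposition 3: common = {P2, P4, P6}, closure = {P1, P2, P3, P4, P5, P6} → lossless.

Decomposition 1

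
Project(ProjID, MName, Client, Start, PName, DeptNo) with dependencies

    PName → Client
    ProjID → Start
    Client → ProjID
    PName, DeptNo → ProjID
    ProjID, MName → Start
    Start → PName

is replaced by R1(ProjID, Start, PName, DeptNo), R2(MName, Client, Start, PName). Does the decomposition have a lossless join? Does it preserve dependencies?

Lossless test: (Start, PName)⁺ = {ProjID, Client, Start, PName}, which is a superkey of neither fragment — lossy.
Dependency preservation: Client → ProjID; ProjID, MName → Start are not contained in any single fragment, but the restricted closure of each left-hand side across the fragments still reaches the right-hand side; the remaining FDs each lie inside some fragment. All dependencies are preserved.

lossy but dependency-preserving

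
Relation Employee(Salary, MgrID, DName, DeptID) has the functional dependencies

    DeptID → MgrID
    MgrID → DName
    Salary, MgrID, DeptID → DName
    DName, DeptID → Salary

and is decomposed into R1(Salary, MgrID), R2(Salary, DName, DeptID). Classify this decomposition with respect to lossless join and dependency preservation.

lossy and not dependency-preserving

Lossless test: (Salary)⁺ = {Salary}, which is a superkey of neither fragment — lossy.
Dependency preservation: the restricted closure of {DeptID} across the fragments never reaches {MgrID}, so DeptID → MgrID cannot be enforced without a join — not preserved.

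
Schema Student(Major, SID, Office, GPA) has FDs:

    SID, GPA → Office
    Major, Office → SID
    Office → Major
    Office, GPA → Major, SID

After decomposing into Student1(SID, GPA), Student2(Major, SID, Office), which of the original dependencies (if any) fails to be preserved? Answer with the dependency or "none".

SID, GPA → Office

Check SID, GPA → Office: no single fragment contains all of {SID, Office, GPA}, and the restricted closure of {SID, GPA} across the fragments never reaches {Office}.
Major, Office → SID is preserved.
Office → Major is preserved.
Office, GPA → Major, SID is preserved.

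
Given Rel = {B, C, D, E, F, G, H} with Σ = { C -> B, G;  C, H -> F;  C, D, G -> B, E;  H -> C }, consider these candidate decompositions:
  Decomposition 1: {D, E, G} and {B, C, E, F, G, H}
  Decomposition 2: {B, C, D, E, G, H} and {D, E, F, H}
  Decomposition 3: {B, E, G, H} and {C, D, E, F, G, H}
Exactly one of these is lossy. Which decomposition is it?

Decomposition 1

Decomposition 1: common = {E, G}, closure = {E, G} → lossy.
Decomposition 2: common = {D, E, H}, closure = {B, C, D, E, F, G, H} → lossless.
Decomposition 3: common = {E, G, H}, closure = {B, C, E, F, G, H} → lossless.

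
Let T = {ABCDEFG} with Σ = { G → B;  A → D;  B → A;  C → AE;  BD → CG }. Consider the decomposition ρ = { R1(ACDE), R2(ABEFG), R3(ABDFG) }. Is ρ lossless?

No

Chase test. Columns are ABCDEFG; row i has aⱼ where attribute j ∈ Ri, else bᵢⱼ.
Initial tableau (one row per fragment):
  row 1: a1 b12 a3 a4 a5 b16 b17
  row 2: a1 a2 b23 b24 a5 a6 a7
  row 3: a1 a2 b33 a4 b35 a6 a7
Rows 1 and 2 agree on A; apply A→D and equate their D entries.
Rows 2 and 3 agree on BD; apply BD→CG and equate their CG entries.
Rows 2 and 3 agree on C; apply C→AE and equate their AE entries.
No row becomes fully distinguished — the join is lossy.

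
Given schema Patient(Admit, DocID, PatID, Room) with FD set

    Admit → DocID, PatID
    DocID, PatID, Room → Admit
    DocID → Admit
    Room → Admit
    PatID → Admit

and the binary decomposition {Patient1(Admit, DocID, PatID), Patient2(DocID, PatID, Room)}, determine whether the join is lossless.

Yes

Common attributes: Patient1 ∩ Patient2 = {DocID, PatID}.
Closure of {DocID, PatID}: DocID → Admit applies, adding Admit. So (DocID, PatID)⁺ = {Admit, DocID, PatID}.
This closure contains every attribute of Patient1, so Patient1 ∩ Patient2 → Patient1. The join is lossless.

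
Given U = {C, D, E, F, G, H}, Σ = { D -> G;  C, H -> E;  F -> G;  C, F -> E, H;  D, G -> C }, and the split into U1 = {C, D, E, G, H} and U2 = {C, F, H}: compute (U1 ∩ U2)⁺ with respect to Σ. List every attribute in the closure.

C, E, H

U1 ∩ U2 = {C, H}.
C, H → E applies, adding E
Closure: {C, E, H}.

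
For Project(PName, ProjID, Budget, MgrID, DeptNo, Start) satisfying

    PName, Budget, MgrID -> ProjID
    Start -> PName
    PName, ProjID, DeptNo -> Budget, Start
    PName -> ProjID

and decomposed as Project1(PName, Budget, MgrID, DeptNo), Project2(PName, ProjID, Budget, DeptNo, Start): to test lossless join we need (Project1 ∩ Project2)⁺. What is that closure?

PName, ProjID, Budget, DeptNo, Start

Project1 ∩ Project2 = {PName, Budget, DeptNo}.
PName → ProjID applies, adding ProjID
PName, ProjID, DeptNo → Budget, Start applies, adding Start
Closure: {PName, ProjID, Budget, DeptNo, Start}.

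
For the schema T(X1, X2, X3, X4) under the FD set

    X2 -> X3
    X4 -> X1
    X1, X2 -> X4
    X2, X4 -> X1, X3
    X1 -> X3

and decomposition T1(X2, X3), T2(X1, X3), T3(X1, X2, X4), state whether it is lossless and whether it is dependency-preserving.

Lossless test (chase): Rows 1 and 3 agree on X2; apply X2→X3 and equate their X3 entries. Row 3 is now all distinguished symbols — the join is lossless.
Dependency preservation: X2, X4 → X1, X3 is not contained in any single fragment, but the restricted closure of its left-hand side across the fragments still reaches the right-hand side; the remaining FDs each lie inside some fragment. All dependencies are preserved.

lossless and dependency-preserving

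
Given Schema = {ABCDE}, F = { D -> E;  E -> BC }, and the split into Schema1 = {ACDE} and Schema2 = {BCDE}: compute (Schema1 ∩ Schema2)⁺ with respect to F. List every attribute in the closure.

Schema1 ∩ Schema2 = {CDE}.
E → BC applies, adding B
Closure: {BCDE}.

BCDE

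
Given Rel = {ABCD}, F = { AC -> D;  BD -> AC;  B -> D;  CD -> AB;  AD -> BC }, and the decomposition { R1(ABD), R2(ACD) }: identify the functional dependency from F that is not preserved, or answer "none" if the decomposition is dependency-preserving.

none

AC → D lies within R2.
BD → AC: restricted closure across fragments reaches AC.
B → D lies within R1.
CD → AB: restricted closure across fragments reaches AB.
AD → BC: restricted closure across fragments reaches BC.
Every dependency is enforceable on the fragments, so the decomposition is dependency-preserving.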